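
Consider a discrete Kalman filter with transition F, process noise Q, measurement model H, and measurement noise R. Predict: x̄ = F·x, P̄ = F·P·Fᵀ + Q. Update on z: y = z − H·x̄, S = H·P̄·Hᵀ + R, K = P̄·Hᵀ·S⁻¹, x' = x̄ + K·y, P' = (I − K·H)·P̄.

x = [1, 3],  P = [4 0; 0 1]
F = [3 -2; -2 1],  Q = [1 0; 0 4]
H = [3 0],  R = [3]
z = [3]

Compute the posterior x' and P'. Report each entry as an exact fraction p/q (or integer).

x̄ = F·x = [-3, 1]
P̄ = F·P·Fᵀ + Q = [41 -26; -26 21]
y = z − H·x̄ = [12]
S = H·P̄·Hᵀ + R = [372]
K = P̄·Hᵀ·S⁻¹ = [41/124; -13/62]
x' = x̄ + K·y = [30/31, -47/31]
P' = (I − K·H)·P̄ = [41/124 -13/62; -13/62 144/31]

x' = [30/31, -47/31]
P' = [41/124 -13/62; -13/62 144/31]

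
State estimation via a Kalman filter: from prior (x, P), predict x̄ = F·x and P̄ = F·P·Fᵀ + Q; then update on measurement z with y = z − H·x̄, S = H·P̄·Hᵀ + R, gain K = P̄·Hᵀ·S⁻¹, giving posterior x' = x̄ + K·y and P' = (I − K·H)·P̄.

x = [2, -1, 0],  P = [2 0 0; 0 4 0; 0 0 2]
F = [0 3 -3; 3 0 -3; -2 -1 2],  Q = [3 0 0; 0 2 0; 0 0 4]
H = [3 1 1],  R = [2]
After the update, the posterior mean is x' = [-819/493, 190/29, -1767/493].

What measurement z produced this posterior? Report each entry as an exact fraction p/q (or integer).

z = [-2]

x̄ = F·x = [-3, 6, -3]
P̄ = F·P·Fᵀ + Q = [57 18 -24; 18 38 -24; -24 -24 24]
S = H·P̄·Hᵀ + R = [493]
K = P̄·Hᵀ·S⁻¹ = [165/493; 4/29; -72/493]
x' − x̄ = [660/493, 16/29, -288/493] = K·y
y = (KᵀK)⁻¹·Kᵀ·(x' − x̄) = [4]
z = y + H·x̄ = [4] + [-6] = [-2]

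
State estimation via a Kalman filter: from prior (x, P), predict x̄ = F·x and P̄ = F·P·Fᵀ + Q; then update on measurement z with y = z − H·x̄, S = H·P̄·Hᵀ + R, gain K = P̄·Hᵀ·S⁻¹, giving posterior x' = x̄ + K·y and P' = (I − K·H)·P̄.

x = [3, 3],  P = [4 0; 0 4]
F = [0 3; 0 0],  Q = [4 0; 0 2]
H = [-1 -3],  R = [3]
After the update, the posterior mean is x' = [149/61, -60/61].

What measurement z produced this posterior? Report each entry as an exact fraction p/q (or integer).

x̄ = F·x = [9, 0]
P̄ = F·P·Fᵀ + Q = [40 0; 0 2]
S = H·P̄·Hᵀ + R = [61]
K = P̄·Hᵀ·S⁻¹ = [-40/61; -6/61]
x' − x̄ = [-400/61, -60/61] = K·y
y = (KᵀK)⁻¹·Kᵀ·(x' − x̄) = [10]
z = y + H·x̄ = [10] + [-9] = [1]

z = [1]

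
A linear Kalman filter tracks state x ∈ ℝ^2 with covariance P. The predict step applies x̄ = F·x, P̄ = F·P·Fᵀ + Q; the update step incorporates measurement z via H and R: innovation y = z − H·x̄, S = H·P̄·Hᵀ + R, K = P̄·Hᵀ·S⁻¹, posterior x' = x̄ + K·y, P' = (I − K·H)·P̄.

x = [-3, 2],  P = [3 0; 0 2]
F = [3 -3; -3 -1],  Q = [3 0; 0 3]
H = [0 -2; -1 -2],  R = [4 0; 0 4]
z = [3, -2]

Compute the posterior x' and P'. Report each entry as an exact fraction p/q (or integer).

x̄ = F·x = [-15, 7]
P̄ = F·P·Fᵀ + Q = [48 -21; -21 32]
y = z − H·x̄ = [17, -3]
S = H·P̄·Hᵀ + R = [132 86; 86 96]
K = P̄·Hᵀ·S⁻¹ = [1137/1319 -1101/1319; -1223/2638 -43/1319]
x' = x̄ + K·y = [2847/1319, -2067/2638]
P' = (I − K·H)·P̄ = [8952/1319 -2274/1319; -2274/1319 1223/1319]

x' = [2847/1319, -2067/2638]
P' = [8952/1319 -2274/1319; -2274/1319 1223/1319]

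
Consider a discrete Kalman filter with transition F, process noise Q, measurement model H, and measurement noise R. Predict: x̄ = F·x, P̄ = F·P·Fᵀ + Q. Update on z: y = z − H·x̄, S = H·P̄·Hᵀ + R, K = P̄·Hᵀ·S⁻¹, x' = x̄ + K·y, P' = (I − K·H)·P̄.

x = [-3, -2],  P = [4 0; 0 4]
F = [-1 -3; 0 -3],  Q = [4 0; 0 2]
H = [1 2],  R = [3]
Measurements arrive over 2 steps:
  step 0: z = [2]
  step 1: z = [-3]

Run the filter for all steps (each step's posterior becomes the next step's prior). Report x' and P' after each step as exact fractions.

step 0: x' = [883/343, -10/49], P' = [1636/343 -92/49; -92/49 10/7]
step 1: x' = [-87689/34879, -7310/34879], P' = [150262/34879 -62366/34879; -62366/34879 50188/34879]

step 0: x̄ = F·x = [9, 6]
step 0: P̄ = F·P·Fᵀ + Q = [44 36; 36 38]
step 0: y = z − H·x̄ = [-19]
step 0: S = H·P̄·Hᵀ + R = [343]
step 0: K = P̄·Hᵀ·S⁻¹ = [116/343; 16/49]
step 0: x' = x̄ + K·y = [883/343, -10/49]
step 0: P' = (I − K·H)·P̄ = [1636/343 -92/49; -92/49 10/7]
step 1: x̄ = F·x = [-673/343, 30/49]
step 1: P̄ = F·P·Fᵀ + Q = [3554/343 354/49; 354/49 104/7]
step 1: y = z − H·x̄ = [-776/343]
step 1: S = H·P̄·Hᵀ + R = [34879/343]
step 1: K = P̄·Hᵀ·S⁻¹ = [8510/34879; 12670/34879]
step 1: x' = x̄ + K·y = [-87689/34879, -7310/34879]
step 1: P' = (I − K·H)·P̄ = [150262/34879 -62366/34879; -62366/34879 50188/34879]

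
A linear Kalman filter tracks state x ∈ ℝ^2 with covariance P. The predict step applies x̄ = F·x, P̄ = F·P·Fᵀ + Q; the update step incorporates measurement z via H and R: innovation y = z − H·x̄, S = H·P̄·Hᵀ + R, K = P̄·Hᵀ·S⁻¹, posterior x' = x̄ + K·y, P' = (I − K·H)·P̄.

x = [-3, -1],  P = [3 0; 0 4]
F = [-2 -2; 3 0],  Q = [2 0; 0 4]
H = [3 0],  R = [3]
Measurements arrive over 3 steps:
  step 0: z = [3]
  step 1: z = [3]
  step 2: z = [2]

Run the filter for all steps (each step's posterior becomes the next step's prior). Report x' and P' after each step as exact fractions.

step 0: x̄ = F·x = [8, -9]
step 0: P̄ = F·P·Fᵀ + Q = [30 -18; -18 31]
step 0: y = z − H·x̄ = [-21]
step 0: S = H·P̄·Hᵀ + R = [273]
step 0: K = P̄·Hᵀ·S⁻¹ = [30/91; -18/91]
step 0: x' = x̄ + K·y = [14/13, -63/13]
step 0: P' = (I − K·H)·P̄ = [30/91 -18/91; -18/91 1849/91]
step 1: x̄ = F·x = [98/13, 42/13]
step 1: P̄ = F·P·Fᵀ + Q = [7554/91 -72/91; -72/91 634/91]
step 1: y = z − H·x̄ = [-255/13]
step 1: S = H·P̄·Hᵀ + R = [68259/91]
step 1: K = P̄·Hᵀ·S⁻¹ = [7554/22753; -72/22753]
step 1: x' = x̄ + K·y = [23348/22753, 74922/22753]
step 1: P' = (I − K·H)·P̄ = [7554/22753 -72/22753; -72/22753 158350/22753]
step 2: x̄ = F·x = [-196540/22753, 70044/22753]
step 2: P̄ = F·P·Fᵀ + Q = [708546/22753 -44892/22753; -44892/22753 158998/22753]
step 2: y = z − H·x̄ = [635126/22753]
step 2: S = H·P̄·Hᵀ + R = [6445173/22753]
step 2: K = P̄·Hᵀ·S⁻¹ = [708546/2148391; -44892/2148391]
step 2: x' = x̄ + K·y = [1220552/2148391, 5360604/2148391]
step 2: P' = (I − K·H)·P̄ = [708546/2148391 -44892/2148391; -44892/2148391 14747242/2148391]

step 0: x' = [14/13, -63/13], P' = [30/91 -18/91; -18/91 1849/91]
step 1: x' = [23348/22753, 74922/22753], P' = [7554/22753 -72/22753; -72/22753 158350/22753]
step 2: x' = [1220552/2148391, 5360604/2148391], P' = [708546/2148391 -44892/2148391; -44892/2148391 14747242/2148391]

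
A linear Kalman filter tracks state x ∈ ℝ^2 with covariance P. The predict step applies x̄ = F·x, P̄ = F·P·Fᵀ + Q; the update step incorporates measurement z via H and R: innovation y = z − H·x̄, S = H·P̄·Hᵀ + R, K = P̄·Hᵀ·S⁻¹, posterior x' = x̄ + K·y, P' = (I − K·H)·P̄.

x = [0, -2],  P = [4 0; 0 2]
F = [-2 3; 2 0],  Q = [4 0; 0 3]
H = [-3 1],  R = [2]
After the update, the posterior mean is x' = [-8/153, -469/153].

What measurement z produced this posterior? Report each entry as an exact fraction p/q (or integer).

x̄ = F·x = [-6, 0]
P̄ = F·P·Fᵀ + Q = [38 -16; -16 19]
S = H·P̄·Hᵀ + R = [459]
K = P̄·Hᵀ·S⁻¹ = [-130/459; 67/459]
x' − x̄ = [910/153, -469/153] = K·y
y = (KᵀK)⁻¹·Kᵀ·(x' − x̄) = [-21]
z = y + H·x̄ = [-21] + [18] = [-3]

z = [-3]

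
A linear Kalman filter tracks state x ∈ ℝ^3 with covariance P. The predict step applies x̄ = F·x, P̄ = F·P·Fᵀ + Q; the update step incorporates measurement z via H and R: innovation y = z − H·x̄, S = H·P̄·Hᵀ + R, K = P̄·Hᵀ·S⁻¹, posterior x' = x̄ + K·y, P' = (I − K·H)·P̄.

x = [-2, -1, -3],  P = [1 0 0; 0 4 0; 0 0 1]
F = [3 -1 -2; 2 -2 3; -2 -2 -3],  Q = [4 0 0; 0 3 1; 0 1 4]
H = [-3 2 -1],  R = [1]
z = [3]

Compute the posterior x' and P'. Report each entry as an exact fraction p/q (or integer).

x̄ = F·x = [1, -11, 15]
P̄ = F·P·Fᵀ + Q = [21 8 8; 8 32 4; 8 4 33]
y = z − H·x̄ = [43]
S = H·P̄·Hᵀ + R = [287]
K = P̄·Hᵀ·S⁻¹ = [-55/287; 36/287; -7/41]
x' = x̄ + K·y = [-2078/287, -1609/287, 314/41]
P' = (I − K·H)·P̄ = [3002/287 4276/287 -57/41; 4276/287 7888/287 416/41; -57/41 416/41 1010/41]

x' = [-2078/287, -1609/287, 314/41]
P' = [3002/287 4276/287 -57/41; 4276/287 7888/287 416/41; -57/41 416/41 1010/41]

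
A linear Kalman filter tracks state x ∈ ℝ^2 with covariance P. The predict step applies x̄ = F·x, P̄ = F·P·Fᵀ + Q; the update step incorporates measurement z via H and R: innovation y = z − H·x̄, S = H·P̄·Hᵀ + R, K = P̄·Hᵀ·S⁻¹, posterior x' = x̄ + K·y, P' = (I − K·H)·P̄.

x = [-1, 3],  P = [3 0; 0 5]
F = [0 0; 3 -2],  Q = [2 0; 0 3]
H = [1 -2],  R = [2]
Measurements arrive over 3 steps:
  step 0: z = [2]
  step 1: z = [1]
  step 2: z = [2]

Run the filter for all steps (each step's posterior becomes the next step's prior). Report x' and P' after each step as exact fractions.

step 0: x̄ = F·x = [0, -9]
step 0: P̄ = F·P·Fᵀ + Q = [2 0; 0 50]
step 0: y = z − H·x̄ = [-16]
step 0: S = H·P̄·Hᵀ + R = [204]
step 0: K = P̄·Hᵀ·S⁻¹ = [1/102; -25/51]
step 0: x' = x̄ + K·y = [-8/51, -59/51]
step 0: P' = (I − K·H)·P̄ = [101/51 50/51; 50/51 50/51]
step 1: x̄ = F·x = [0, 94/51]
step 1: P̄ = F·P·Fᵀ + Q = [2 0; 0 662/51]
step 1: y = z − H·x̄ = [239/51]
step 1: S = H·P̄·Hᵀ + R = [2852/51]
step 1: K = P̄·Hᵀ·S⁻¹ = [51/1426; -331/713]
step 1: x' = x̄ + K·y = [239/1426, -237/713]
step 1: P' = (I − K·H)·P̄ = [1375/713 662/713; 662/713 662/713]
step 2: x̄ = F·x = [0, 1665/1426]
step 2: P̄ = F·P·Fᵀ + Q = [2 0; 0 9218/713]
step 2: y = z − H·x̄ = [3091/713]
step 2: S = H·P̄·Hᵀ + R = [39724/713]
step 2: K = P̄·Hᵀ·S⁻¹ = [713/19862; -4609/9931]
step 2: x' = x̄ + K·y = [3091/19862, -16771/19862]
step 2: P' = (I − K·H)·P̄ = [19149/9931 9218/9931; 9218/9931 9218/9931]

step 0: x' = [-8/51, -59/51], P' = [101/51 50/51; 50/51 50/51]
step 1: x' = [239/1426, -237/713], P' = [1375/713 662/713; 662/713 662/713]
step 2: x' = [3091/19862, -16771/19862], P' = [19149/9931 9218/9931; 9218/9931 9218/9931]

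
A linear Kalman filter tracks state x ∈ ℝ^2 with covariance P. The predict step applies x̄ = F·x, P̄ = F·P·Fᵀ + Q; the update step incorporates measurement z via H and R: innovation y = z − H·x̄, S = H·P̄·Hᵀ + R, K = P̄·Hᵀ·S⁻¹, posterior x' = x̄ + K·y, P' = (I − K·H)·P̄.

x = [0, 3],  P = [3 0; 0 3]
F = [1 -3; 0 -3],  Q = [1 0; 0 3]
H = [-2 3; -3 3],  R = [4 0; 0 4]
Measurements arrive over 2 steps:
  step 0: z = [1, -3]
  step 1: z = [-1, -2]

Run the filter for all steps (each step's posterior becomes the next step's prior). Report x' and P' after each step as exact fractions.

step 0: x̄ = F·x = [-9, -9]
step 0: P̄ = F·P·Fᵀ + Q = [31 27; 27 30]
step 0: y = z − H·x̄ = [10, -3]
step 0: S = H·P̄·Hᵀ + R = [74 51; 51 67]
step 0: K = P̄·Hᵀ·S⁻¹ = [1885/2357 -1857/2357; 1953/2357 -1170/2357]
step 0: x' = x̄ + K·y = [3208/2357, 1827/2357]
step 0: P' = (I − K·H)·P̄ = [14968/2357 12492/2357; 12492/2357 10932/2357]
step 1: x̄ = F·x = [-2273/2357, -5481/2357]
step 1: P̄ = F·P·Fᵀ + Q = [40761/2357 60912/2357; 60912/2357 105459/2357]
step 1: y = z − H·x̄ = [9540/2357, 4910/2357]
step 1: S = H·P̄·Hᵀ + R = [390659/2357 280017/2357; 280017/2357 228992/2357]
step 1: K = P̄·Hᵀ·S⁻¹ = [2651391/4687427 -2004723/4687427; 3024747/4687427 -963126/4687427]
step 1: x' = x̄ + K·y = [2035027/4687427, -663831/4687427]
step 1: P' = (I − K·H)·P̄ = [18624456/4687427 15951492/4687427; 15951492/4687427 14667324/4687427]

step 0: x' = [3208/2357, 1827/2357], P' = [14968/2357 12492/2357; 12492/2357 10932/2357]
step 1: x' = [2035027/4687427, -663831/4687427], P' = [18624456/4687427 15951492/4687427; 15951492/4687427 14667324/4687427]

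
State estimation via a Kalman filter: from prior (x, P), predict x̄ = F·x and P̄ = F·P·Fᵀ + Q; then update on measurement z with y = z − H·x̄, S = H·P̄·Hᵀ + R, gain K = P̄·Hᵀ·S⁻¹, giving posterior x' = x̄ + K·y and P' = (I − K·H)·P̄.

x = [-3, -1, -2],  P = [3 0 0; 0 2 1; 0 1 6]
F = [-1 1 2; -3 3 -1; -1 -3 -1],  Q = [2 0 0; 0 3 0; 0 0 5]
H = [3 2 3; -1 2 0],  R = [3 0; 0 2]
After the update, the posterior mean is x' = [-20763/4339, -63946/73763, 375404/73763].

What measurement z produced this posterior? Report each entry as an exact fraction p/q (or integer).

x̄ = F·x = [-2, 8, 8]
P̄ = F·P·Fᵀ + Q = [35 8 -22; 8 48 -3; -22 -3 38]
S = H·P̄·Hᵀ + R = [516 167; 167 197]
K = P̄·Hᵀ·S⁻¹ = [824/4339 -1117/4339; 7171/73763 26871/73763; 5602/73763 1242/73763]
x' − x̄ = [-12085/4339, -654050/73763, -214700/73763] = K·y
y = (KᵀK)⁻¹·Kᵀ·(x' − x̄) = [-35, -15]
z = y + H·x̄ = [-35, -15] + [34, 18] = [-1, 3]

z = [-1, 3]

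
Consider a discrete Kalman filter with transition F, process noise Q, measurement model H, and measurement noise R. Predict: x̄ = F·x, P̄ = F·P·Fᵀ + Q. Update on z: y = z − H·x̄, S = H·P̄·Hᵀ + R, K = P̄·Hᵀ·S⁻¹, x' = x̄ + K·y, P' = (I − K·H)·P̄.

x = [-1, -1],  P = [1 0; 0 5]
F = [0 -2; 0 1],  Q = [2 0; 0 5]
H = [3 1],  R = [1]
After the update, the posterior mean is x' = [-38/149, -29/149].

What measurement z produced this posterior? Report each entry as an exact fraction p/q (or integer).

x̄ = F·x = [2, -1]
P̄ = F·P·Fᵀ + Q = [22 -10; -10 10]
S = H·P̄·Hᵀ + R = [149]
K = P̄·Hᵀ·S⁻¹ = [56/149; -20/149]
x' − x̄ = [-336/149, 120/149] = K·y
y = (KᵀK)⁻¹·Kᵀ·(x' − x̄) = [-6]
z = y + H·x̄ = [-6] + [5] = [-1]

z = [-1]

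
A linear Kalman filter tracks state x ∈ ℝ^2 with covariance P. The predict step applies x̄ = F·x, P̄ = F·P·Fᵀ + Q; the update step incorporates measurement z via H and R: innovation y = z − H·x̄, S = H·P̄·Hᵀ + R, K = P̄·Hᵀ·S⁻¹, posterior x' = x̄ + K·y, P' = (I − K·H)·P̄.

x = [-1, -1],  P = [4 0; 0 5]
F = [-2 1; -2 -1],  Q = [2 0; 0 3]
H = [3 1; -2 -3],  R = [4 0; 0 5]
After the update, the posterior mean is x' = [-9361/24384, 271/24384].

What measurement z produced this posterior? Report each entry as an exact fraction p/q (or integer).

z = [-1, 1]

x̄ = F·x = [1, 3]
P̄ = F·P·Fᵀ + Q = [23 11; 11 24]
S = H·P̄·Hᵀ + R = [301 -331; -331 445]
K = P̄·Hᵀ·S⁻¹ = [9451/24384 2701/24384; -5749/24384 -9427/24384]
x' − x̄ = [-33745/24384, -72881/24384] = K·y
y = (KᵀK)⁻¹·Kᵀ·(x' − x̄) = [-7, 12]
z = y + H·x̄ = [-7, 12] + [6, -11] = [-1, 1]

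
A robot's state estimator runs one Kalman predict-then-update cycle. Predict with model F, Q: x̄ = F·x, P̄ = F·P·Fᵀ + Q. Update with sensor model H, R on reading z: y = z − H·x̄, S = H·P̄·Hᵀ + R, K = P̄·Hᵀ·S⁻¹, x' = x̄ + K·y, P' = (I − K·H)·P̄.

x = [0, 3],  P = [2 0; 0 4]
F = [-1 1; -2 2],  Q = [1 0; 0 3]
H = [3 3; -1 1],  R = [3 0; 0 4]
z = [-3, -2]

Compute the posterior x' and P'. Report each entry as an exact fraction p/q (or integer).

x' = [19/250, -261/250]
P' = [613/1250 -447/1250; -447/1250 693/1250]

x̄ = F·x = [3, 6]
P̄ = F·P·Fᵀ + Q = [7 12; 12 27]
y = z − H·x̄ = [-30, -5]
S = H·P̄·Hᵀ + R = [525 60; 60 14]
K = P̄·Hᵀ·S⁻¹ = [83/625 -53/250; 123/625 57/250]
x' = x̄ + K·y = [19/250, -261/250]
P' = (I − K·H)·P̄ = [613/1250 -447/1250; -447/1250 693/1250]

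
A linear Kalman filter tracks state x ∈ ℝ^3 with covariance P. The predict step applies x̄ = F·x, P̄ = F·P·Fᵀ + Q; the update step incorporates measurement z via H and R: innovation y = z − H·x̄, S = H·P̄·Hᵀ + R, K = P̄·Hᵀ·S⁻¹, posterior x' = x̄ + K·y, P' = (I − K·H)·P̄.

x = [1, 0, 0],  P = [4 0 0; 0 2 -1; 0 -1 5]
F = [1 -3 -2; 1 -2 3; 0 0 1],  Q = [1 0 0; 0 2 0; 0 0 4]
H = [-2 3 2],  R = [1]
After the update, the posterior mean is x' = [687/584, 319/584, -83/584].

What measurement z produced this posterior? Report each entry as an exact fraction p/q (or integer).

x̄ = F·x = [1, 1, 0]
P̄ = F·P·Fᵀ + Q = [31 -9 -7; -9 71 17; -7 17 9]
S = H·P̄·Hᵀ + R = [1168]
K = P̄·Hᵀ·S⁻¹ = [-103/1168; 265/1168; 83/1168]
x' − x̄ = [103/584, -265/584, -83/584] = K·y
y = (KᵀK)⁻¹·Kᵀ·(x' − x̄) = [-2]
z = y + H·x̄ = [-2] + [1] = [-1]

z = [-1]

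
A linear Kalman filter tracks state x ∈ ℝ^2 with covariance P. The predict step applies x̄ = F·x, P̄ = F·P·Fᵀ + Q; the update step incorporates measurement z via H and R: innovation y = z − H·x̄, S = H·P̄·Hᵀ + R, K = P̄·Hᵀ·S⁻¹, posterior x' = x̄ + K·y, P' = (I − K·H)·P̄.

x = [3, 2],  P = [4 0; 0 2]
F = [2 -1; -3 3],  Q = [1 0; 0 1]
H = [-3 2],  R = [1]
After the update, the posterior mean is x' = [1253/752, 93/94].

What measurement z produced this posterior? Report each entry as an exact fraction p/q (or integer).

z = [-3]

x̄ = F·x = [4, -3]
P̄ = F·P·Fᵀ + Q = [19 -30; -30 55]
S = H·P̄·Hᵀ + R = [752]
K = P̄·Hᵀ·S⁻¹ = [-117/752; 25/94]
x' − x̄ = [-1755/752, 375/94] = K·y
y = (KᵀK)⁻¹·Kᵀ·(x' − x̄) = [15]
z = y + H·x̄ = [15] + [-18] = [-3]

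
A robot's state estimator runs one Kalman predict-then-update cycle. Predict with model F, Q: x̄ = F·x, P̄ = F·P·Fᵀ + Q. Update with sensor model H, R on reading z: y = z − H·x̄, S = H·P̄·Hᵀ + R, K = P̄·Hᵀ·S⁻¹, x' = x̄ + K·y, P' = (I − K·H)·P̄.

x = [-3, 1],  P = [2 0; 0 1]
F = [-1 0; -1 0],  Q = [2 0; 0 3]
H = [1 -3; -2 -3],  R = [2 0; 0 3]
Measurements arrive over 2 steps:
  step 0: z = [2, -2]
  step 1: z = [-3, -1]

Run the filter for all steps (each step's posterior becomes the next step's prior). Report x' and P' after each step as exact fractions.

step 0: x̄ = F·x = [3, 3]
step 0: P̄ = F·P·Fᵀ + Q = [4 2; 2 5]
step 0: y = z − H·x̄ = [8, 13]
step 0: S = H·P̄·Hᵀ + R = [39 43; 43 88]
step 0: K = P̄·Hᵀ·S⁻¹ = [426/1583 -460/1583; -327/1583 -182/1583]
step 0: x' = x̄ + K·y = [2177/1583, -233/1583]
step 0: P' = (I − K·H)·P̄ = [744/1583 -36/1583; -36/1583 206/1583]
step 1: x̄ = F·x = [-2177/1583, -2177/1583]
step 1: P̄ = F·P·Fᵀ + Q = [3910/1583 744/1583; 744/1583 5493/1583]
step 1: y = z − H·x̄ = [-9103/1583, -12468/1583]
step 1: S = H·P̄·Hᵀ + R = [52049/1583 43849/1583; 43849/1583 78754/1583]
step 1: K = P̄·Hᵀ·S⁻¹ = [5568/21151 -75398/274963; -21933/105755 -154896/1374815]
step 1: x' = x̄ + K·y = [-200533/274963, 193784/274963]
step 1: P' = (I − K·H)·P̄ = [123654/274963 -7038/274963; -7038/274963 178356/1374815]

step 0: x' = [2177/1583, -233/1583], P' = [744/1583 -36/1583; -36/1583 206/1583]
step 1: x' = [-200533/274963, 193784/274963], P' = [123654/274963 -7038/274963; -7038/274963 178356/1374815]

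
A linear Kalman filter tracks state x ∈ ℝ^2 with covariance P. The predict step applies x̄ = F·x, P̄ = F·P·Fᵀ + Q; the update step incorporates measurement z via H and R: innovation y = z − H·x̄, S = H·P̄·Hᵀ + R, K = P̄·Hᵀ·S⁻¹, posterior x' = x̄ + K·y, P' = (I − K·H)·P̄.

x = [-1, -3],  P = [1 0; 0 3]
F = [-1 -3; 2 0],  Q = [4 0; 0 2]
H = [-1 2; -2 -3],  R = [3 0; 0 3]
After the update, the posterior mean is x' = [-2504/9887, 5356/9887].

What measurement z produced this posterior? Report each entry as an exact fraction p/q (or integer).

x̄ = F·x = [10, -2]
P̄ = F·P·Fᵀ + Q = [32 -2; -2 6]
S = H·P̄·Hᵀ + R = [67 30; 30 161]
K = P̄·Hᵀ·S⁻¹ = [-4056/9887 -2806/9887; 2674/9887 -1358/9887]
x' − x̄ = [-101374/9887, 25130/9887] = K·y
y = (KᵀK)⁻¹·Kᵀ·(x' − x̄) = [16, 13]
z = y + H·x̄ = [16, 13] + [-14, -14] = [2, -1]

z = [2, -1]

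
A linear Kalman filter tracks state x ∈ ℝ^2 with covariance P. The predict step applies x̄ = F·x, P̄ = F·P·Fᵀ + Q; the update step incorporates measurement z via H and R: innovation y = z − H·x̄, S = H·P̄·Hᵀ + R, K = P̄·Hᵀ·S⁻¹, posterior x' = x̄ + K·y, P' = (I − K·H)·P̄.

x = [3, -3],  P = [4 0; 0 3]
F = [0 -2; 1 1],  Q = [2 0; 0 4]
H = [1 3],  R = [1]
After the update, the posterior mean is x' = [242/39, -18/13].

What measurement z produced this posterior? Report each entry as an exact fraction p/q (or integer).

z = [2]

x̄ = F·x = [6, 0]
P̄ = F·P·Fᵀ + Q = [14 -6; -6 11]
S = H·P̄·Hᵀ + R = [78]
K = P̄·Hᵀ·S⁻¹ = [-2/39; 9/26]
x' − x̄ = [8/39, -18/13] = K·y
y = (KᵀK)⁻¹·Kᵀ·(x' − x̄) = [-4]
z = y + H·x̄ = [-4] + [6] = [2]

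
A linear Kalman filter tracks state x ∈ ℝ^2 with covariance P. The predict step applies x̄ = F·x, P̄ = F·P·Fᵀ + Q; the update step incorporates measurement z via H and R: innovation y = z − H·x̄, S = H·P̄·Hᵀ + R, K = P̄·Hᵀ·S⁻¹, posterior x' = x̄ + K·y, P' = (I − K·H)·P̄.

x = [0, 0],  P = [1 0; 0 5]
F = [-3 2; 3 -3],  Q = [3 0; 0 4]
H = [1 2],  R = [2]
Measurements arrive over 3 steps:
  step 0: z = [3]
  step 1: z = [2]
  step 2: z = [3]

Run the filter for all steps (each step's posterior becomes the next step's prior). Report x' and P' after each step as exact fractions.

step 0: x̄ = F·x = [0, 0]
step 0: P̄ = F·P·Fᵀ + Q = [32 -39; -39 58]
step 0: y = z − H·x̄ = [3]
step 0: S = H·P̄·Hᵀ + R = [110]
step 0: K = P̄·Hᵀ·S⁻¹ = [-23/55; 7/10]
step 0: x' = x̄ + K·y = [-69/55, 21/10]
step 0: P' = (I − K·H)·P̄ = [702/55 -34/5; -34/5 41/10]
step 1: x̄ = F·x = [438/55, -1107/110]
step 1: P̄ = F·P·Fᵀ + Q = [11873/55 -13281/55; -13281/55 30599/110]
step 1: y = z − H·x̄ = [779/55]
step 1: S = H·P̄·Hᵀ + R = [20057/55]
step 1: K = P̄·Hᵀ·S⁻¹ = [-14689/20057; 17318/20057]
step 1: x' = x̄ + K·y = [-48323/20057, 86879/40114]
step 1: P' = (I − K·H)·P̄ = [406728/20057 -218053/20057; -218053/20057 252689/40114]
step 2: x̄ = F·x = [231848/20057, -550575/40114]
step 2: P̄ = F·P·Fᵀ + Q = [6842737/20057 -7689414/20057; -7689414/20057 17605669/40114]
step 2: y = z − H·x̄ = [378898/20057]
step 2: S = H·P̄·Hᵀ + R = [11336533/20057]
step 2: K = P̄·Hᵀ·S⁻¹ = [-8536091/11336533; 9916255/11336533]
step 2: x' = x̄ + K·y = [-2323974/872041, 4881805/1744082]
step 2: P' = (I − K·H)·P̄ = [234734220/11336533 -125903201/11336533; -125903201/11336533 145735711/22673066]

step 0: x' = [-69/55, 21/10], P' = [702/55 -34/5; -34/5 41/10]
step 1: x' = [-48323/20057, 86879/40114], P' = [406728/20057 -218053/20057; -218053/20057 252689/40114]
step 2: x' = [-2323974/872041, 4881805/1744082], P' = [234734220/11336533 -125903201/11336533; -125903201/11336533 145735711/22673066]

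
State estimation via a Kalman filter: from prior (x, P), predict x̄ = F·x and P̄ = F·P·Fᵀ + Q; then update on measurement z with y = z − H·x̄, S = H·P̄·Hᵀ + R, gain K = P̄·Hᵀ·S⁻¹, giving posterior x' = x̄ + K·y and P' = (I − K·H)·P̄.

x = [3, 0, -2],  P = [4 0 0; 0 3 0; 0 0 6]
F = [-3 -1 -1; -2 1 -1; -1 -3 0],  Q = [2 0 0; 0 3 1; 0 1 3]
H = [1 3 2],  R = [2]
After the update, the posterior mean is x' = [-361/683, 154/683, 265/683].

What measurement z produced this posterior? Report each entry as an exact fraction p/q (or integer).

z = [1]

x̄ = F·x = [-7, -4, -3]
P̄ = F·P·Fᵀ + Q = [47 27 21; 27 28 0; 21 0 34]
S = H·P̄·Hᵀ + R = [683]
K = P̄·Hᵀ·S⁻¹ = [170/683; 111/683; 89/683]
x' − x̄ = [4420/683, 2886/683, 2314/683] = K·y
y = (KᵀK)⁻¹·Kᵀ·(x' − x̄) = [26]
z = y + H·x̄ = [26] + [-25] = [1]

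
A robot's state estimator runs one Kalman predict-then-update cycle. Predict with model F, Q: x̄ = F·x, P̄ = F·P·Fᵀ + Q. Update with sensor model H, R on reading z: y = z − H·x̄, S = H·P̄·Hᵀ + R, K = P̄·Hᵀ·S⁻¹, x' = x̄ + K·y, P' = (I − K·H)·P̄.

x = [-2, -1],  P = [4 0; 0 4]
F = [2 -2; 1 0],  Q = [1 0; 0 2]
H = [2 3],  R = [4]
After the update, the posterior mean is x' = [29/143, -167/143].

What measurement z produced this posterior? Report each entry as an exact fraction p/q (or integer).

x̄ = F·x = [-2, -2]
P̄ = F·P·Fᵀ + Q = [33 8; 8 6]
S = H·P̄·Hᵀ + R = [286]
K = P̄·Hᵀ·S⁻¹ = [45/143; 17/143]
x' − x̄ = [315/143, 119/143] = K·y
y = (KᵀK)⁻¹·Kᵀ·(x' − x̄) = [7]
z = y + H·x̄ = [7] + [-10] = [-3]

z = [-3]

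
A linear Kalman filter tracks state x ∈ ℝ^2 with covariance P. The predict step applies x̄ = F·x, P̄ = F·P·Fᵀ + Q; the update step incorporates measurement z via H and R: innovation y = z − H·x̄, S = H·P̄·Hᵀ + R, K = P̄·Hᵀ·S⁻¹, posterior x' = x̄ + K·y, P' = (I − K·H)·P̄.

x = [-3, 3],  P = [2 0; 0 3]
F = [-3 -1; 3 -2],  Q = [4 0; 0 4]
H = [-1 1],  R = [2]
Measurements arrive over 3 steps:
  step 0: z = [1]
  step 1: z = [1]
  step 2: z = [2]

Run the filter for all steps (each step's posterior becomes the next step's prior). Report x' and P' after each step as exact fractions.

step 0: x' = [-304/85, -263/85], P' = [756/85 682/85; 682/85 774/85]
step 1: x' = [-1149/2582, 2043/5164], P' = [12081/1291 20357/2582; 20357/2582 43347/5164]
step 2: x' = [-3645551/1346083, -1005703/1346083], P' = [11793840/1346083 9855274/1346083; 9855274/1346083 10588218/1346083]

step 0: x̄ = F·x = [6, -15]
step 0: P̄ = F·P·Fᵀ + Q = [25 -12; -12 34]
step 0: y = z − H·x̄ = [22]
step 0: S = H·P̄·Hᵀ + R = [85]
step 0: K = P̄·Hᵀ·S⁻¹ = [-37/85; 46/85]
step 0: x' = x̄ + K·y = [-304/85, -263/85]
step 0: P' = (I − K·H)·P̄ = [756/85 682/85; 682/85 774/85]
step 1: x̄ = F·x = [235/17, -386/85]
step 1: P̄ = F·P·Fᵀ + Q = [2402/17 -642/17; -642/17 2056/85]
step 1: y = z − H·x̄ = [1646/85]
step 1: S = H·P̄·Hᵀ + R = [20656/85]
step 1: K = P̄·Hᵀ·S⁻¹ = [-3805/5164; 2633/10328]
step 1: x' = x̄ + K·y = [-1149/2582, 2043/5164]
step 1: P' = (I − K·H)·P̄ = [12081/1291 20357/2582; 20357/2582 43347/5164]
step 2: x̄ = F·x = [4851/5164, -2745/1291]
step 2: P̄ = F·P·Fᵀ + Q = [743203/5164 -56520/1291; -56520/1291 35098/1291]
step 2: y = z − H·x̄ = [26159/5164]
step 2: S = H·P̄·Hᵀ + R = [1346083/5164]
step 2: K = P̄·Hᵀ·S⁻¹ = [-969283/1346083; 366472/1346083]
step 2: x' = x̄ + K·y = [-3645551/1346083, -1005703/1346083]
step 2: P' = (I − K·H)·P̄ = [11793840/1346083 9855274/1346083; 9855274/1346083 10588218/1346083]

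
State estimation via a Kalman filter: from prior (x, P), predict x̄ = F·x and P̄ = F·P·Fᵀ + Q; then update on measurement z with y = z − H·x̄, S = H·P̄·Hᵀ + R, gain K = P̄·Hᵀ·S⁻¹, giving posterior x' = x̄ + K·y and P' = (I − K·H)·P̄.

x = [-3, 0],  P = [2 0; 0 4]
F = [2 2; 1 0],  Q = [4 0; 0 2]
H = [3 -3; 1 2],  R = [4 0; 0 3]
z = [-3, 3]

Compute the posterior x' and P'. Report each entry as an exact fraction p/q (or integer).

x̄ = F·x = [-6, -3]
P̄ = F·P·Fᵀ + Q = [28 4; 4 4]
y = z − H·x̄ = [6, 15]
S = H·P̄·Hᵀ + R = [220 72; 72 63]
K = P̄·Hᵀ·S⁻¹ = [54/241 76/241; -24/241 220/723]
x' = x̄ + K·y = [18/241, 233/241]
P' = (I − K·H)·P̄ = [124/241 52/241; 52/241 84/241]

x' = [18/241, 233/241]
P' = [124/241 52/241; 52/241 84/241]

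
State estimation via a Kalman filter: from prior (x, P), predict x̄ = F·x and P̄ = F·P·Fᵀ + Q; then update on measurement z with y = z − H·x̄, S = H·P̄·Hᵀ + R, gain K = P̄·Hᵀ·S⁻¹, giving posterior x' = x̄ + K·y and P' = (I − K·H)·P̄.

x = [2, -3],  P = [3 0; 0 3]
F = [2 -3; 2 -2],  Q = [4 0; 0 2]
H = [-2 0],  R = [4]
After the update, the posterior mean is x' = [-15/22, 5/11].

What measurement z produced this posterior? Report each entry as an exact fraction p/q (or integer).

z = [2]

x̄ = F·x = [13, 10]
P̄ = F·P·Fᵀ + Q = [43 30; 30 26]
S = H·P̄·Hᵀ + R = [176]
K = P̄·Hᵀ·S⁻¹ = [-43/88; -15/44]
x' − x̄ = [-301/22, -105/11] = K·y
y = (KᵀK)⁻¹·Kᵀ·(x' − x̄) = [28]
z = y + H·x̄ = [28] + [-26] = [2]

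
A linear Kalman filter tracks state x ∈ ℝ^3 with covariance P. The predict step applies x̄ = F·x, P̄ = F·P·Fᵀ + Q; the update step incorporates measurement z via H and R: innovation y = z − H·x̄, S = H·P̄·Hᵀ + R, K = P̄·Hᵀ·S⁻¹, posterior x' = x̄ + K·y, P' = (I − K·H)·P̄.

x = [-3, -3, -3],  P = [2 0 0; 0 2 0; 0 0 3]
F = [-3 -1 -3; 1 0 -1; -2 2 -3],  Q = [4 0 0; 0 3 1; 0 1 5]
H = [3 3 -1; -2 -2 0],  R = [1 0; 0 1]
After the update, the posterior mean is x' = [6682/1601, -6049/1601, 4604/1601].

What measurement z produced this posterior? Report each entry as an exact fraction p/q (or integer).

z = [-2, -1]

x̄ = F·x = [21, 0, 9]
P̄ = F·P·Fᵀ + Q = [51 3 35; 3 8 6; 35 6 48]
S = H·P̄·Hᵀ + R = [388 -308; -308 261]
K = P̄·Hᵀ·S⁻¹ = [-117/6404 -697/1601; 271/6404 -55/1601; -5681/6404 -2179/1601]
x' − x̄ = [-26939/1601, -6049/1601, -9805/1601] = K·y
y = (KᵀK)⁻¹·Kᵀ·(x' − x̄) = [-56, 41]
z = y + H·x̄ = [-56, 41] + [54, -42] = [-2, -1]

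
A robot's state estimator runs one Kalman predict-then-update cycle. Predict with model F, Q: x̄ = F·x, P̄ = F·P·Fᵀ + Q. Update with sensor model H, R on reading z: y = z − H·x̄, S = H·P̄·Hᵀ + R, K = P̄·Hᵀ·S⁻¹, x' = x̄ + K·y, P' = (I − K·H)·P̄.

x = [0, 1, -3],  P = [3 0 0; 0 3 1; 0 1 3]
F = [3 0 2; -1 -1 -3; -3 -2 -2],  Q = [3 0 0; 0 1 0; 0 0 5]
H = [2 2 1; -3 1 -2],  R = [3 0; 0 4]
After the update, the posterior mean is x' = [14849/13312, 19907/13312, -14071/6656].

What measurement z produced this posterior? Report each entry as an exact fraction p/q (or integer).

z = [3, 2]

x̄ = F·x = [-6, 8, 4]
P̄ = F·P·Fᵀ + Q = [42 -29 -43; -29 40 41; -43 41 64]
S = H·P̄·Hᵀ + R = [155 -6; -6 172]
K = P̄·Hᵀ·S⁻¹ = [-1669/13312 -10797/26624; 5553/13312 7353/26624; 2643/6656 3435/13312]
x' − x̄ = [94721/13312, -86589/13312, -40695/6656] = K·y
y = (KᵀK)⁻¹·Kᵀ·(x' − x̄) = [-5, -16]
z = y + H·x̄ = [-5, -16] + [8, 18] = [3, 2]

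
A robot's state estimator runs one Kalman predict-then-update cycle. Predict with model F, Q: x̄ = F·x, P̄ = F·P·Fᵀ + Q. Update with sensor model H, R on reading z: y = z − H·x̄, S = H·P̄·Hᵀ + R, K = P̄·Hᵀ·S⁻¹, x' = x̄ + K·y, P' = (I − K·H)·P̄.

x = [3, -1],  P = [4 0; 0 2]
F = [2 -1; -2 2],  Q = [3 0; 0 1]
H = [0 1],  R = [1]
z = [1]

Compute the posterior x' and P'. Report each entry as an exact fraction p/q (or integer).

x' = [1/13, 17/26]
P' = [73/13 -10/13; -10/13 25/26]

x̄ = F·x = [7, -8]
P̄ = F·P·Fᵀ + Q = [21 -20; -20 25]
y = z − H·x̄ = [9]
S = H·P̄·Hᵀ + R = [26]
K = P̄·Hᵀ·S⁻¹ = [-10/13; 25/26]
x' = x̄ + K·y = [1/13, 17/26]
P' = (I − K·H)·P̄ = [73/13 -10/13; -10/13 25/26]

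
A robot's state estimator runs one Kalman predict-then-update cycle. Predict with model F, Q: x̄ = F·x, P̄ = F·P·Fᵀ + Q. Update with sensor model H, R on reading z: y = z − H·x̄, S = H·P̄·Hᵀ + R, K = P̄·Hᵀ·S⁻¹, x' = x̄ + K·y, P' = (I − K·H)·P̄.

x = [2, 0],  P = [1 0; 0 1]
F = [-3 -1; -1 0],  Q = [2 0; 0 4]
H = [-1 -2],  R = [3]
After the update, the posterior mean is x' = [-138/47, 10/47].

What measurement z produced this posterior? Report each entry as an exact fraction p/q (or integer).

z = [2]

x̄ = F·x = [-6, -2]
P̄ = F·P·Fᵀ + Q = [12 3; 3 5]
S = H·P̄·Hᵀ + R = [47]
K = P̄·Hᵀ·S⁻¹ = [-18/47; -13/47]
x' − x̄ = [144/47, 104/47] = K·y
y = (KᵀK)⁻¹·Kᵀ·(x' − x̄) = [-8]
z = y + H·x̄ = [-8] + [10] = [2]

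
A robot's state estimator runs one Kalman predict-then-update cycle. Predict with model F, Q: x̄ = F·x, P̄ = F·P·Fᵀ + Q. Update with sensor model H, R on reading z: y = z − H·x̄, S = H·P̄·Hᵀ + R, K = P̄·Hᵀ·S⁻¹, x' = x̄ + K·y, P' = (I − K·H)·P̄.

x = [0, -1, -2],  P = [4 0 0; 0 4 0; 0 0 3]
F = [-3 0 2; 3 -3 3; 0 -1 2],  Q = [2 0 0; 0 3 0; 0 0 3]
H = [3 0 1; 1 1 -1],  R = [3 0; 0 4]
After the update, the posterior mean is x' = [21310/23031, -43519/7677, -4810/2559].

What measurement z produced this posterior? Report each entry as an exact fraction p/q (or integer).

x̄ = F·x = [-4, -3, -3]
P̄ = F·P·Fᵀ + Q = [50 -18 12; -18 102 30; 12 30 19]
S = H·P̄·Hᵀ + R = [544 83; 83 55]
K = P̄·Hᵀ·S⁻¹ = [7250/23031 -2566/23031; -1934/7677 10456/7677; 124/2559 883/2559]
x' − x̄ = [113434/23031, -20488/7677, 2867/2559] = K·y
y = (KᵀK)⁻¹·Kᵀ·(x' − x̄) = [16, 1]
z = y + H·x̄ = [16, 1] + [-15, -4] = [1, -3]

z = [1, -3]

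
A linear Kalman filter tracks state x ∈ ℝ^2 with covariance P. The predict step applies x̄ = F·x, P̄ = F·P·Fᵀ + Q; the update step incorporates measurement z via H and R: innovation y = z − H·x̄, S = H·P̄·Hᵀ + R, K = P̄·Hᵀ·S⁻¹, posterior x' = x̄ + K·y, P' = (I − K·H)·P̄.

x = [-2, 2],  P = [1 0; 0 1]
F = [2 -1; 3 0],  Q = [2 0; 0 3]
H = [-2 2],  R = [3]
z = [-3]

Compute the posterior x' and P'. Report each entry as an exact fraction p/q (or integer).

x̄ = F·x = [-6, -6]
P̄ = F·P·Fᵀ + Q = [7 6; 6 12]
y = z − H·x̄ = [-3]
S = H·P̄·Hᵀ + R = [31]
K = P̄·Hᵀ·S⁻¹ = [-2/31; 12/31]
x' = x̄ + K·y = [-180/31, -222/31]
P' = (I − K·H)·P̄ = [213/31 210/31; 210/31 228/31]

x' = [-180/31, -222/31]
P' = [213/31 210/31; 210/31 228/31]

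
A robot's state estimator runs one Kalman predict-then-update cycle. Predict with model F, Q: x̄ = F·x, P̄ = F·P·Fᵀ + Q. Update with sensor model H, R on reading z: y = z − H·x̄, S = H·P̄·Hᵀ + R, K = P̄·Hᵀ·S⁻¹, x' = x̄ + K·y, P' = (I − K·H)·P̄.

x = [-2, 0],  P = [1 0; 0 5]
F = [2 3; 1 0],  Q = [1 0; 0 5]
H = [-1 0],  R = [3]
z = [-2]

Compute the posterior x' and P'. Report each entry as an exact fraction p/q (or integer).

x̄ = F·x = [-4, -2]
P̄ = F·P·Fᵀ + Q = [50 2; 2 6]
y = z − H·x̄ = [-6]
S = H·P̄·Hᵀ + R = [53]
K = P̄·Hᵀ·S⁻¹ = [-50/53; -2/53]
x' = x̄ + K·y = [88/53, -94/53]
P' = (I − K·H)·P̄ = [150/53 6/53; 6/53 314/53]

x' = [88/53, -94/53]
P' = [150/53 6/53; 6/53 314/53]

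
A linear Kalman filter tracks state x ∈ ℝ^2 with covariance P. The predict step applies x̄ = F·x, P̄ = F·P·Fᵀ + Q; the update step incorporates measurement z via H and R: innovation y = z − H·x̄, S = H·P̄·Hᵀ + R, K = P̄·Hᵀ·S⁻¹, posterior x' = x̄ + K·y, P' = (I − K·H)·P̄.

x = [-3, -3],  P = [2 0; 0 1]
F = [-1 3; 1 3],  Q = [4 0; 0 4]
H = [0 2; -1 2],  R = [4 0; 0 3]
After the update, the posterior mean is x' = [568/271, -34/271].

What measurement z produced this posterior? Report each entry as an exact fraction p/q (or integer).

z = [2, -3]

x̄ = F·x = [-6, -12]
P̄ = F·P·Fᵀ + Q = [15 7; 7 15]
S = H·P̄·Hᵀ + R = [64 46; 46 50]
K = P̄·Hᵀ·S⁻¹ = [373/542 -177/271; 221/542 23/271]
x' − x̄ = [2194/271, 3218/271] = K·y
y = (KᵀK)⁻¹·Kᵀ·(x' − x̄) = [26, 15]
z = y + H·x̄ = [26, 15] + [-24, -18] = [2, -3]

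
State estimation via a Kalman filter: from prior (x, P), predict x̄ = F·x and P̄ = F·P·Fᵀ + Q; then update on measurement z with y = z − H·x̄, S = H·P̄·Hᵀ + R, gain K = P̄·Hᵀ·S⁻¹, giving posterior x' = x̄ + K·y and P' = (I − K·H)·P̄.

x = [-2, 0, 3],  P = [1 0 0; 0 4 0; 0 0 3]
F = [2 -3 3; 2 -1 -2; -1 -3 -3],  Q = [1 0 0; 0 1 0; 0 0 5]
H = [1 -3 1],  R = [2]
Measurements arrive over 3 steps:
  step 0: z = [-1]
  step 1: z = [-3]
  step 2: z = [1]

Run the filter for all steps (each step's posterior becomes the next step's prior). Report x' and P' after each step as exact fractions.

step 0: x̄ = F·x = [5, -10, -7]
step 0: P̄ = F·P·Fᵀ + Q = [68 -2 7; -2 21 28; 7 28 69]
step 0: y = z − H·x̄ = [-29]
step 0: S = H·P̄·Hᵀ + R = [186]
step 0: K = P̄·Hᵀ·S⁻¹ = [27/62; -37/186; -4/93]
step 0: x' = x̄ + K·y = [-473/62, -787/186, -535/93]
step 0: P' = (I − K·H)·P̄ = [2029/62 875/62 325/31; 875/62 2537/186 2456/93; 325/31 2456/93 6385/93]
step 1: x̄ = F·x = [-1229/62, 89/186, 1165/31]
step 1: P̄ = F·P·Fᵀ + Q = [21927/62 -15675/62 -21616/31; -15675/62 71699/186 15890/31; -21616/31 15890/31 43441/31]
step 1: y = z − H·x̄ = [-599/31]
step 1: S = H·P̄·Hᵀ + R = [70468/31]
step 1: K = P̄·Hᵀ·S⁻¹ = [3215/17617; -27797/70468; -25845/70468]
step 1: x' = x̄ + K·y = [-822673/35234, 1712485/211404, 3147625/70468]
step 1: P' = (I − K·H)·P̄ = [9793489/35234 -3142315/35234 -9603787/17617; -3142315/35234 6716869/211404 12945905/70468; -9603787/17617 12945905/70468 77201173/70468]
step 2: x̄ = F·x = [2219849/35234, -30470311/211404, -4755007/35234]
step 2: P̄ = F·P·Fᵀ + Q = [87393519/35234 -182928899/35234 -87310921/17617; -182928899/35234 2321116057/211404 366173419/35234; -87310921/17617 366173419/35234 174932026/17617]
step 2: y = z − H·x̄ = [-25329527/70468]
step 2: S = H·P̄·Hᵀ + R = [4940582641/70468]
step 2: K = P̄·Hᵀ·S⁻¹ = [923116748/4940582641; -1954627017/4940582641; -1846556094/4940582641]
step 2: x' = x̄ + K·y = [-41080085217/9881165282, -57097013861/29643495846, -3017222627/4940582641]
step 2: P' = (I − K·H)·P̄ = [323700839431/9881165282 -90871044653/9881165282 -296310753199/4940582641; -90871044653/9881165282 169307265755/29643495846 126179901170/4940582641; -296310753199/4940582641 126179901170/4940582641 671157344521/4940582641]

step 0: x' = [-473/62, -787/186, -535/93], P' = [2029/62 875/62 325/31; 875/62 2537/186 2456/93; 325/31 2456/93 6385/93]
step 1: x' = [-822673/35234, 1712485/211404, 3147625/70468], P' = [9793489/35234 -3142315/35234 -9603787/17617; -3142315/35234 6716869/211404 12945905/70468; -9603787/17617 12945905/70468 77201173/70468]
step 2: x' = [-41080085217/9881165282, -57097013861/29643495846, -3017222627/4940582641], P' = [323700839431/9881165282 -90871044653/9881165282 -296310753199/4940582641; -90871044653/9881165282 169307265755/29643495846 126179901170/4940582641; -296310753199/4940582641 126179901170/4940582641 671157344521/4940582641]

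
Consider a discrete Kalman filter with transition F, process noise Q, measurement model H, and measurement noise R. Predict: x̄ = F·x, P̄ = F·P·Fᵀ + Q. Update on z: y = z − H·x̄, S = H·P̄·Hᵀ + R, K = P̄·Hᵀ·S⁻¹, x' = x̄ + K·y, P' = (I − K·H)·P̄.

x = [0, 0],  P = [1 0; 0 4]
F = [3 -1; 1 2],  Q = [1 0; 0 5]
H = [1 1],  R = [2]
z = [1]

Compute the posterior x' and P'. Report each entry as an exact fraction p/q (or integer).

x̄ = F·x = [0, 0]
P̄ = F·P·Fᵀ + Q = [14 -5; -5 22]
y = z − H·x̄ = [1]
S = H·P̄·Hᵀ + R = [28]
K = P̄·Hᵀ·S⁻¹ = [9/28; 17/28]
x' = x̄ + K·y = [9/28, 17/28]
P' = (I − K·H)·P̄ = [311/28 -293/28; -293/28 327/28]

x' = [9/28, 17/28]
P' = [311/28 -293/28; -293/28 327/28]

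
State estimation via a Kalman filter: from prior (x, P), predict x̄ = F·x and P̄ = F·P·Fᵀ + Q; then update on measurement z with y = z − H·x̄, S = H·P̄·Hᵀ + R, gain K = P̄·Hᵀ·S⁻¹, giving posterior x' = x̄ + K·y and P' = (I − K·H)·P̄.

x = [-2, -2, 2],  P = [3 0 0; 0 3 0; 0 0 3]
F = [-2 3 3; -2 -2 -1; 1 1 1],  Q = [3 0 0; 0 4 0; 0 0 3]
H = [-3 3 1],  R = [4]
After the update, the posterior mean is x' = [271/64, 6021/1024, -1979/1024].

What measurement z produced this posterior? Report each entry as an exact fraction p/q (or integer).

z = [3]

x̄ = F·x = [4, 6, -2]
P̄ = F·P·Fᵀ + Q = [69 -15 12; -15 31 -15; 12 -15 12]
S = H·P̄·Hᵀ + R = [1024]
K = P̄·Hᵀ·S⁻¹ = [-15/64; 123/1024; -69/1024]
x' − x̄ = [15/64, -123/1024, 69/1024] = K·y
y = (KᵀK)⁻¹·Kᵀ·(x' − x̄) = [-1]
z = y + H·x̄ = [-1] + [4] = [3]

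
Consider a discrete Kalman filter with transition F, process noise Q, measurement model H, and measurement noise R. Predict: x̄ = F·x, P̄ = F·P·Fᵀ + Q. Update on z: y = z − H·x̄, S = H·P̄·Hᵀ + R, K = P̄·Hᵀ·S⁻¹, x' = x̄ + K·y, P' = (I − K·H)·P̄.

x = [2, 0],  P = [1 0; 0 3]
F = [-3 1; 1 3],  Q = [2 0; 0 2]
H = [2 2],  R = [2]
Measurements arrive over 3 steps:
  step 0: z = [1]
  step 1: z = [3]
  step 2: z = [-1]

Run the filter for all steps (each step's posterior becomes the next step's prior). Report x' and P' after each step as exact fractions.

step 0: x̄ = F·x = [-6, 2]
step 0: P̄ = F·P·Fᵀ + Q = [14 6; 6 30]
step 0: y = z − H·x̄ = [9]
step 0: S = H·P̄·Hᵀ + R = [226]
step 0: K = P̄·Hᵀ·S⁻¹ = [20/113; 36/113]
step 0: x' = x̄ + K·y = [-498/113, 550/113]
step 0: P' = (I − K·H)·P̄ = [782/113 -762/113; -762/113 798/113]
step 1: x̄ = F·x = [2044/113, 1152/113]
step 1: P̄ = F·P·Fᵀ + Q = [12634/113 6144/113; 6144/113 3618/113]
step 1: y = z − H·x̄ = [-6053/113]
step 1: S = H·P̄·Hᵀ + R = [114386/113]
step 1: K = P̄·Hᵀ·S⁻¹ = [18778/57193; 9762/57193]
step 1: x' = x̄ + K·y = [28666/57193, 60150/57193]
step 1: P' = (I − K·H)·P̄ = [153538/57193 -134760/57193; -134760/57193 144522/57193]
step 2: x̄ = F·x = [-25848/57193, 209116/57193]
step 2: P̄ = F·P·Fᵀ + Q = [2449310/57193 1051032/57193; 1051032/57193 760062/57193]
step 2: y = z − H·x̄ = [-423729/57193]
step 2: S = H·P̄·Hᵀ + R = [21360130/57193]
step 2: K = P̄·Hᵀ·S⁻¹ = [3500342/10680065; 1811094/10680065]
step 2: x' = x̄ + K·y = [-30759966/10680065, 25631798/10680065]
step 2: P' = (I − K·H)·P̄ = [28919654/10680065 -25419312/10680065; -25419312/10680065 27230406/10680065]

step 0: x' = [-498/113, 550/113], P' = [782/113 -762/113; -762/113 798/113]
step 1: x' = [28666/57193, 60150/57193], P' = [153538/57193 -134760/57193; -134760/57193 144522/57193]
step 2: x' = [-30759966/10680065, 25631798/10680065], P' = [28919654/10680065 -25419312/10680065; -25419312/10680065 27230406/10680065]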